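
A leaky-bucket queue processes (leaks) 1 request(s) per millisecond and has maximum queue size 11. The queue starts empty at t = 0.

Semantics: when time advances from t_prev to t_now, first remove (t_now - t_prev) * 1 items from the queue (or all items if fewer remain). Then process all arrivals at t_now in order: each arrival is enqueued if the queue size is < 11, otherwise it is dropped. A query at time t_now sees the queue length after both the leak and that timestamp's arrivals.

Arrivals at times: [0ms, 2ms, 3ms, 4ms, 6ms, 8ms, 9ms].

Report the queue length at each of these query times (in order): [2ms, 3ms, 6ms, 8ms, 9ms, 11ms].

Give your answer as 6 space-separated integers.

Queue lengths at query times:
  query t=2ms: backlog = 1
  query t=3ms: backlog = 1
  query t=6ms: backlog = 1
  query t=8ms: backlog = 1
  query t=9ms: backlog = 1
  query t=11ms: backlog = 0

Answer: 1 1 1 1 1 0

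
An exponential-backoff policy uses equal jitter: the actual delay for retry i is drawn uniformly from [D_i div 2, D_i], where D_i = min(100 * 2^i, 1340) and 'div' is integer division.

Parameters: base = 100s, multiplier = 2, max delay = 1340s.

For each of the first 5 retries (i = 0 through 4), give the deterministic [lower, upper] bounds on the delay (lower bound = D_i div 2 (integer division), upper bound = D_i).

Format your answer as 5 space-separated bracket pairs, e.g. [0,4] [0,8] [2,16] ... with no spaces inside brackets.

Answer: [50,100] [100,200] [200,400] [400,800] [670,1340]

Derivation:
Computing bounds per retry:
  i=0: D_i=min(100*2^0,1340)=100, bounds=[50,100]
  i=1: D_i=min(100*2^1,1340)=200, bounds=[100,200]
  i=2: D_i=min(100*2^2,1340)=400, bounds=[200,400]
  i=3: D_i=min(100*2^3,1340)=800, bounds=[400,800]
  i=4: D_i=min(100*2^4,1340)=1340, bounds=[670,1340]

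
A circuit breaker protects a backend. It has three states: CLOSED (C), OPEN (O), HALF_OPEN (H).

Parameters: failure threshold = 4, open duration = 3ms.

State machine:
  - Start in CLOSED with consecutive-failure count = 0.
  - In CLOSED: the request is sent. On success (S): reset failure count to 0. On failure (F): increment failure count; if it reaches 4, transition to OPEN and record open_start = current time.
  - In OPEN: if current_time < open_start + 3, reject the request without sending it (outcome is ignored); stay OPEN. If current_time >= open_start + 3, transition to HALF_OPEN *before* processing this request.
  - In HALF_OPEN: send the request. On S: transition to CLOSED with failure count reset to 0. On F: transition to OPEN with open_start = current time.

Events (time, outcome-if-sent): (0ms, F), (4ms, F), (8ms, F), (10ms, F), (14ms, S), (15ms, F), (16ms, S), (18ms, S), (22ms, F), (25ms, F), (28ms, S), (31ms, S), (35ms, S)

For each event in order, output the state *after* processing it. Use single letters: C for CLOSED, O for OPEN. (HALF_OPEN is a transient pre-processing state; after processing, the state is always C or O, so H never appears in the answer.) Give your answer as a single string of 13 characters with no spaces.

Answer: CCCOCCCCCCCCC

Derivation:
State after each event:
  event#1 t=0ms outcome=F: state=CLOSED
  event#2 t=4ms outcome=F: state=CLOSED
  event#3 t=8ms outcome=F: state=CLOSED
  event#4 t=10ms outcome=F: state=OPEN
  event#5 t=14ms outcome=S: state=CLOSED
  event#6 t=15ms outcome=F: state=CLOSED
  event#7 t=16ms outcome=S: state=CLOSED
  event#8 t=18ms outcome=S: state=CLOSED
  event#9 t=22ms outcome=F: state=CLOSED
  event#10 t=25ms outcome=F: state=CLOSED
  event#11 t=28ms outcome=S: state=CLOSED
  event#12 t=31ms outcome=S: state=CLOSED
  event#13 t=35ms outcome=S: state=CLOSED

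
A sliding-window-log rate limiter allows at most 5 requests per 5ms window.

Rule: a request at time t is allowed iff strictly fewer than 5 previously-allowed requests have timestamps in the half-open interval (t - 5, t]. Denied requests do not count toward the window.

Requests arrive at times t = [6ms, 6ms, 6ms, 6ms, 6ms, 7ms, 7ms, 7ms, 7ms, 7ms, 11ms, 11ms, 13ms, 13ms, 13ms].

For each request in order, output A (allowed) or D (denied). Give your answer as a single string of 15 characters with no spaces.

Answer: AAAAADDDDDAAAAA

Derivation:
Tracking allowed requests in the window:
  req#1 t=6ms: ALLOW
  req#2 t=6ms: ALLOW
  req#3 t=6ms: ALLOW
  req#4 t=6ms: ALLOW
  req#5 t=6ms: ALLOW
  req#6 t=7ms: DENY
  req#7 t=7ms: DENY
  req#8 t=7ms: DENY
  req#9 t=7ms: DENY
  req#10 t=7ms: DENY
  req#11 t=11ms: ALLOW
  req#12 t=11ms: ALLOW
  req#13 t=13ms: ALLOW
  req#14 t=13ms: ALLOW
  req#15 t=13ms: ALLOW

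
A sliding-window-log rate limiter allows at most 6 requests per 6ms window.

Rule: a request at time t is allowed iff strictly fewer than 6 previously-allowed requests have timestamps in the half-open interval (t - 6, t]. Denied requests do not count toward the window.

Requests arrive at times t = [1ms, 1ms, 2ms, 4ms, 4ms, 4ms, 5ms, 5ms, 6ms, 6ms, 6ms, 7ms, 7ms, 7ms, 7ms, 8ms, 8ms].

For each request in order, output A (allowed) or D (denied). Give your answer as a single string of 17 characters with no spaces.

Tracking allowed requests in the window:
  req#1 t=1ms: ALLOW
  req#2 t=1ms: ALLOW
  req#3 t=2ms: ALLOW
  req#4 t=4ms: ALLOW
  req#5 t=4ms: ALLOW
  req#6 t=4ms: ALLOW
  req#7 t=5ms: DENY
  req#8 t=5ms: DENY
  req#9 t=6ms: DENY
  req#10 t=6ms: DENY
  req#11 t=6ms: DENY
  req#12 t=7ms: ALLOW
  req#13 t=7ms: ALLOW
  req#14 t=7ms: DENY
  req#15 t=7ms: DENY
  req#16 t=8ms: ALLOW
  req#17 t=8ms: DENY

Answer: AAAAAADDDDDAADDAD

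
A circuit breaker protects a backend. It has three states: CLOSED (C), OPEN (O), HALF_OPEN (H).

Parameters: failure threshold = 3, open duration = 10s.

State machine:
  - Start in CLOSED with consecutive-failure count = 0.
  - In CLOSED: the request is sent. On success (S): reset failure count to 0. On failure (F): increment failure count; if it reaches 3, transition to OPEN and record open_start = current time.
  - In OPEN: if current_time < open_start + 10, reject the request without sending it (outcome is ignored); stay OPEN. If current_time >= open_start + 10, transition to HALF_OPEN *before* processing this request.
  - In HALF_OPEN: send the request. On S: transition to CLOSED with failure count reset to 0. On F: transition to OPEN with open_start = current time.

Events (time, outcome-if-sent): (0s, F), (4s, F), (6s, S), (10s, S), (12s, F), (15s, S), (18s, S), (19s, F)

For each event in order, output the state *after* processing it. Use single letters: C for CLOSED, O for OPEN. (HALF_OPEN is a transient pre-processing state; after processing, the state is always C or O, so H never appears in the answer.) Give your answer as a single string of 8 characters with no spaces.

Answer: CCCCCCCC

Derivation:
State after each event:
  event#1 t=0s outcome=F: state=CLOSED
  event#2 t=4s outcome=F: state=CLOSED
  event#3 t=6s outcome=S: state=CLOSED
  event#4 t=10s outcome=S: state=CLOSED
  event#5 t=12s outcome=F: state=CLOSED
  event#6 t=15s outcome=S: state=CLOSED
  event#7 t=18s outcome=S: state=CLOSED
  event#8 t=19s outcome=F: state=CLOSED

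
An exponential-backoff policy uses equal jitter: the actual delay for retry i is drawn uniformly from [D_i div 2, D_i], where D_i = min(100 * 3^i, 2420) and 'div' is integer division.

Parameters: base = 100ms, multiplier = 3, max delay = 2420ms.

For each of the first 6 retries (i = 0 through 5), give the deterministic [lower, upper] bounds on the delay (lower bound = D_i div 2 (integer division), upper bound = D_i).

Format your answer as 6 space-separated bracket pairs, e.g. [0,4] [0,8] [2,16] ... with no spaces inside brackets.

Answer: [50,100] [150,300] [450,900] [1210,2420] [1210,2420] [1210,2420]

Derivation:
Computing bounds per retry:
  i=0: D_i=min(100*3^0,2420)=100, bounds=[50,100]
  i=1: D_i=min(100*3^1,2420)=300, bounds=[150,300]
  i=2: D_i=min(100*3^2,2420)=900, bounds=[450,900]
  i=3: D_i=min(100*3^3,2420)=2420, bounds=[1210,2420]
  i=4: D_i=min(100*3^4,2420)=2420, bounds=[1210,2420]
  i=5: D_i=min(100*3^5,2420)=2420, bounds=[1210,2420]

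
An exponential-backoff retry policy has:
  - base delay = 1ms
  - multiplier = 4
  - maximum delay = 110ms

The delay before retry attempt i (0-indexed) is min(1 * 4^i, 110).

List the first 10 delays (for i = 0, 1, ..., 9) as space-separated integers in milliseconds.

Answer: 1 4 16 64 110 110 110 110 110 110

Derivation:
Computing each delay:
  i=0: min(1*4^0, 110) = 1
  i=1: min(1*4^1, 110) = 4
  i=2: min(1*4^2, 110) = 16
  i=3: min(1*4^3, 110) = 64
  i=4: min(1*4^4, 110) = 110
  i=5: min(1*4^5, 110) = 110
  i=6: min(1*4^6, 110) = 110
  i=7: min(1*4^7, 110) = 110
  i=8: min(1*4^8, 110) = 110
  i=9: min(1*4^9, 110) = 110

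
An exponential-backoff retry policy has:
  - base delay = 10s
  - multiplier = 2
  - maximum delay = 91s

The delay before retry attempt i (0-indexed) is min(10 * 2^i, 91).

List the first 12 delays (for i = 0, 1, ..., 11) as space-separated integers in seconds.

Answer: 10 20 40 80 91 91 91 91 91 91 91 91

Derivation:
Computing each delay:
  i=0: min(10*2^0, 91) = 10
  i=1: min(10*2^1, 91) = 20
  i=2: min(10*2^2, 91) = 40
  i=3: min(10*2^3, 91) = 80
  i=4: min(10*2^4, 91) = 91
  i=5: min(10*2^5, 91) = 91
  i=6: min(10*2^6, 91) = 91
  i=7: min(10*2^7, 91) = 91
  i=8: min(10*2^8, 91) = 91
  i=9: min(10*2^9, 91) = 91
  i=10: min(10*2^10, 91) = 91
  i=11: min(10*2^11, 91) = 91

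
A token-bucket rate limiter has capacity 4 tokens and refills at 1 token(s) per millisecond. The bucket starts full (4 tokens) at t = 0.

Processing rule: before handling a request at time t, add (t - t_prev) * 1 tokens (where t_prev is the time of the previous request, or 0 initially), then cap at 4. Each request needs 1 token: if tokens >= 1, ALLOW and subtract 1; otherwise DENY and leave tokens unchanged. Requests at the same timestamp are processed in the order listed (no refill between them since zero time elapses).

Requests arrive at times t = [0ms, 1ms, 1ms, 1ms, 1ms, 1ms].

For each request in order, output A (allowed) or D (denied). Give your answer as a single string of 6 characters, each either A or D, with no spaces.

Simulating step by step:
  req#1 t=0ms: ALLOW
  req#2 t=1ms: ALLOW
  req#3 t=1ms: ALLOW
  req#4 t=1ms: ALLOW
  req#5 t=1ms: ALLOW
  req#6 t=1ms: DENY

Answer: AAAAAD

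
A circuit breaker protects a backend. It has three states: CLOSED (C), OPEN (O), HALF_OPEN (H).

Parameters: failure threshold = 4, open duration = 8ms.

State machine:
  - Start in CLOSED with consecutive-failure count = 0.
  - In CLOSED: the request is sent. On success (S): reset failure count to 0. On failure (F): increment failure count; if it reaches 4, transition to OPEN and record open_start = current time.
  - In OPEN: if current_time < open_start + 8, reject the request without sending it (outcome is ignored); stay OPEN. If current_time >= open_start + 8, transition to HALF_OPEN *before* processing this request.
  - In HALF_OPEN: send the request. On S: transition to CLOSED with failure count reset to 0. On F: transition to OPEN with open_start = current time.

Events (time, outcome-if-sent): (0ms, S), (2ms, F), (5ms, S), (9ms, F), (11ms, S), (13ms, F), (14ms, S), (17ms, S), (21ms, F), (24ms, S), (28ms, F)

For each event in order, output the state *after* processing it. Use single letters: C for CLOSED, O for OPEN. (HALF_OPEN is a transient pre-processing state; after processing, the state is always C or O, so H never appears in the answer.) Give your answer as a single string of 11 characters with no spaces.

Answer: CCCCCCCCCCC

Derivation:
State after each event:
  event#1 t=0ms outcome=S: state=CLOSED
  event#2 t=2ms outcome=F: state=CLOSED
  event#3 t=5ms outcome=S: state=CLOSED
  event#4 t=9ms outcome=F: state=CLOSED
  event#5 t=11ms outcome=S: state=CLOSED
  event#6 t=13ms outcome=F: state=CLOSED
  event#7 t=14ms outcome=S: state=CLOSED
  event#8 t=17ms outcome=S: state=CLOSED
  event#9 t=21ms outcome=F: state=CLOSED
  event#10 t=24ms outcome=S: state=CLOSED
  event#11 t=28ms outcome=F: state=CLOSED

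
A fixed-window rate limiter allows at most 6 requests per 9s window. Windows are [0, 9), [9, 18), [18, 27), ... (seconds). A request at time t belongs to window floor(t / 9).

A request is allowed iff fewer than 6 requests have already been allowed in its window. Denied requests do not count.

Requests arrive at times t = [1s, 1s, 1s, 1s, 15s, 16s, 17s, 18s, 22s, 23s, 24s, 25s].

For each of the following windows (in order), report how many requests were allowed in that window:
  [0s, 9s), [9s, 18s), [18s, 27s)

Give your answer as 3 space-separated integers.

Processing requests:
  req#1 t=1s (window 0): ALLOW
  req#2 t=1s (window 0): ALLOW
  req#3 t=1s (window 0): ALLOW
  req#4 t=1s (window 0): ALLOW
  req#5 t=15s (window 1): ALLOW
  req#6 t=16s (window 1): ALLOW
  req#7 t=17s (window 1): ALLOW
  req#8 t=18s (window 2): ALLOW
  req#9 t=22s (window 2): ALLOW
  req#10 t=23s (window 2): ALLOW
  req#11 t=24s (window 2): ALLOW
  req#12 t=25s (window 2): ALLOW

Allowed counts by window: 4 3 5

Answer: 4 3 5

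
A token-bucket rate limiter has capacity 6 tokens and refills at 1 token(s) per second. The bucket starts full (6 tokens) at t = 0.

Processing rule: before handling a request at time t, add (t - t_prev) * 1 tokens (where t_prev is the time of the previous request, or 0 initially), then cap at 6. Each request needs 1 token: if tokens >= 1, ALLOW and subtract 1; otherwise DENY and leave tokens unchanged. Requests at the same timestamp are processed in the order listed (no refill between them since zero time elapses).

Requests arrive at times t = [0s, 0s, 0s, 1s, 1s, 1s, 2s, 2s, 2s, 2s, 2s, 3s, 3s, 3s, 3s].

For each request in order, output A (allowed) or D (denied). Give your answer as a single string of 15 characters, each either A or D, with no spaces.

Answer: AAAAAAAADDDADDD

Derivation:
Simulating step by step:
  req#1 t=0s: ALLOW
  req#2 t=0s: ALLOW
  req#3 t=0s: ALLOW
  req#4 t=1s: ALLOW
  req#5 t=1s: ALLOW
  req#6 t=1s: ALLOW
  req#7 t=2s: ALLOW
  req#8 t=2s: ALLOW
  req#9 t=2s: DENY
  req#10 t=2s: DENY
  req#11 t=2s: DENY
  req#12 t=3s: ALLOW
  req#13 t=3s: DENY
  req#14 t=3s: DENY
  req#15 t=3s: DENY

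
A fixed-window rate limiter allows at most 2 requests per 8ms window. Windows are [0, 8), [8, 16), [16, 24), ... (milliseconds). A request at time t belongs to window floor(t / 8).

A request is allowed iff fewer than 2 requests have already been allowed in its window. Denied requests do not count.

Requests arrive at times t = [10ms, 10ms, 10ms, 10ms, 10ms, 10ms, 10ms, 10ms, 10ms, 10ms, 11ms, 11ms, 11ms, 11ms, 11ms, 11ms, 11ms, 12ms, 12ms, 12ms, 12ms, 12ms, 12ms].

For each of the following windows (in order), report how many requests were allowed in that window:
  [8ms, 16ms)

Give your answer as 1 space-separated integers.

Processing requests:
  req#1 t=10ms (window 1): ALLOW
  req#2 t=10ms (window 1): ALLOW
  req#3 t=10ms (window 1): DENY
  req#4 t=10ms (window 1): DENY
  req#5 t=10ms (window 1): DENY
  req#6 t=10ms (window 1): DENY
  req#7 t=10ms (window 1): DENY
  req#8 t=10ms (window 1): DENY
  req#9 t=10ms (window 1): DENY
  req#10 t=10ms (window 1): DENY
  req#11 t=11ms (window 1): DENY
  req#12 t=11ms (window 1): DENY
  req#13 t=11ms (window 1): DENY
  req#14 t=11ms (window 1): DENY
  req#15 t=11ms (window 1): DENY
  req#16 t=11ms (window 1): DENY
  req#17 t=11ms (window 1): DENY
  req#18 t=12ms (window 1): DENY
  req#19 t=12ms (window 1): DENY
  req#20 t=12ms (window 1): DENY
  req#21 t=12ms (window 1): DENY
  req#22 t=12ms (window 1): DENY
  req#23 t=12ms (window 1): DENY

Allowed counts by window: 2

Answer: 2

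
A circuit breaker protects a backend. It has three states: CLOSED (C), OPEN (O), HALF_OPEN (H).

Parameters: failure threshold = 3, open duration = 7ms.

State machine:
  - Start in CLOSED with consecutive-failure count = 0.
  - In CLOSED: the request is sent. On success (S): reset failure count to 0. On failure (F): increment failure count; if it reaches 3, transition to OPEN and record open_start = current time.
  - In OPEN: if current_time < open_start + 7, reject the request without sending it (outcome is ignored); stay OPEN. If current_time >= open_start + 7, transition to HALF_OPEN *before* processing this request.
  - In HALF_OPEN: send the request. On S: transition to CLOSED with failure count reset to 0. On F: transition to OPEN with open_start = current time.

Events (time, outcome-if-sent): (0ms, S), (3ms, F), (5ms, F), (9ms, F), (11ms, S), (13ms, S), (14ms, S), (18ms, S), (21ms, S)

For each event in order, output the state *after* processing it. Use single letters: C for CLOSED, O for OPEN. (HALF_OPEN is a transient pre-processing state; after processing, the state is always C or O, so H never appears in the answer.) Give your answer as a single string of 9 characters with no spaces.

State after each event:
  event#1 t=0ms outcome=S: state=CLOSED
  event#2 t=3ms outcome=F: state=CLOSED
  event#3 t=5ms outcome=F: state=CLOSED
  event#4 t=9ms outcome=F: state=OPEN
  event#5 t=11ms outcome=S: state=OPEN
  event#6 t=13ms outcome=S: state=OPEN
  event#7 t=14ms outcome=S: state=OPEN
  event#8 t=18ms outcome=S: state=CLOSED
  event#9 t=21ms outcome=S: state=CLOSED

Answer: CCCOOOOCC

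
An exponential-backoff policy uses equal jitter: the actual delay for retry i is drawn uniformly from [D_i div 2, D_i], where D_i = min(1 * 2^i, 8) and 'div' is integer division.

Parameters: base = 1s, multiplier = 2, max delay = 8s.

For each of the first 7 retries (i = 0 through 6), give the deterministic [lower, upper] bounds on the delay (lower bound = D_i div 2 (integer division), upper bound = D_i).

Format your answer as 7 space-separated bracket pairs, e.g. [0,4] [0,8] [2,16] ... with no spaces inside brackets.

Computing bounds per retry:
  i=0: D_i=min(1*2^0,8)=1, bounds=[0,1]
  i=1: D_i=min(1*2^1,8)=2, bounds=[1,2]
  i=2: D_i=min(1*2^2,8)=4, bounds=[2,4]
  i=3: D_i=min(1*2^3,8)=8, bounds=[4,8]
  i=4: D_i=min(1*2^4,8)=8, bounds=[4,8]
  i=5: D_i=min(1*2^5,8)=8, bounds=[4,8]
  i=6: D_i=min(1*2^6,8)=8, bounds=[4,8]

Answer: [0,1] [1,2] [2,4] [4,8] [4,8] [4,8] [4,8]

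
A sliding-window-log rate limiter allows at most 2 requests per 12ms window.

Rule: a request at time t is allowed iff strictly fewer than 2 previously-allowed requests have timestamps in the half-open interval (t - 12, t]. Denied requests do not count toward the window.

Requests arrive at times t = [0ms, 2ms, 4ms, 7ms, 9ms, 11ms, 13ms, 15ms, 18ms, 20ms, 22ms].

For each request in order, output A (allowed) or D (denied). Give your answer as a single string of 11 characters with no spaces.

Answer: AADDDDAADDD

Derivation:
Tracking allowed requests in the window:
  req#1 t=0ms: ALLOW
  req#2 t=2ms: ALLOW
  req#3 t=4ms: DENY
  req#4 t=7ms: DENY
  req#5 t=9ms: DENY
  req#6 t=11ms: DENY
  req#7 t=13ms: ALLOW
  req#8 t=15ms: ALLOW
  req#9 t=18ms: DENY
  req#10 t=20ms: DENY
  req#11 t=22ms: DENY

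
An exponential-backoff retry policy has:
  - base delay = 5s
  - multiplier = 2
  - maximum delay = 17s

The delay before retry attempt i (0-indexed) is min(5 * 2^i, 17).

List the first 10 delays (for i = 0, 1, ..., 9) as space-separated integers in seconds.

Computing each delay:
  i=0: min(5*2^0, 17) = 5
  i=1: min(5*2^1, 17) = 10
  i=2: min(5*2^2, 17) = 17
  i=3: min(5*2^3, 17) = 17
  i=4: min(5*2^4, 17) = 17
  i=5: min(5*2^5, 17) = 17
  i=6: min(5*2^6, 17) = 17
  i=7: min(5*2^7, 17) = 17
  i=8: min(5*2^8, 17) = 17
  i=9: min(5*2^9, 17) = 17

Answer: 5 10 17 17 17 17 17 17 17 17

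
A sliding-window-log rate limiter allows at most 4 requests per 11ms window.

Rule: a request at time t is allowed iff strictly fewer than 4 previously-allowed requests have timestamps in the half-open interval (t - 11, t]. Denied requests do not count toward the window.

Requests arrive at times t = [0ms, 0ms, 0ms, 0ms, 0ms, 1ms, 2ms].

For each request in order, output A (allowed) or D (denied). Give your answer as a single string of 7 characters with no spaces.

Answer: AAAADDD

Derivation:
Tracking allowed requests in the window:
  req#1 t=0ms: ALLOW
  req#2 t=0ms: ALLOW
  req#3 t=0ms: ALLOW
  req#4 t=0ms: ALLOW
  req#5 t=0ms: DENY
  req#6 t=1ms: DENY
  req#7 t=2ms: DENY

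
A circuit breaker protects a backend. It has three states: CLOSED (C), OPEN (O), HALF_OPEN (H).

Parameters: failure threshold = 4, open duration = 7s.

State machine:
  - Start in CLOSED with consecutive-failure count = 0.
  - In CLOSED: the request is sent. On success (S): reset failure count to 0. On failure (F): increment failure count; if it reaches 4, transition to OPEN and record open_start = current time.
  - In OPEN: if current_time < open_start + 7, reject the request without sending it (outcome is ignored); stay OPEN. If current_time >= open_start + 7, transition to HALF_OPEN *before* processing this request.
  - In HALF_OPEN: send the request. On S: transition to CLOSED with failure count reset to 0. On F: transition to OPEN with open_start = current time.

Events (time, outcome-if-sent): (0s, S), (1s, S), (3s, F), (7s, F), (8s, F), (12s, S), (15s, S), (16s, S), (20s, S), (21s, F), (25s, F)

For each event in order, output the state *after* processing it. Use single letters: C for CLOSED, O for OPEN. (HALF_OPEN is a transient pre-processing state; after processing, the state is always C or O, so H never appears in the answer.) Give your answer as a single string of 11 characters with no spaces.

State after each event:
  event#1 t=0s outcome=S: state=CLOSED
  event#2 t=1s outcome=S: state=CLOSED
  event#3 t=3s outcome=F: state=CLOSED
  event#4 t=7s outcome=F: state=CLOSED
  event#5 t=8s outcome=F: state=CLOSED
  event#6 t=12s outcome=S: state=CLOSED
  event#7 t=15s outcome=S: state=CLOSED
  event#8 t=16s outcome=S: state=CLOSED
  event#9 t=20s outcome=S: state=CLOSED
  event#10 t=21s outcome=F: state=CLOSED
  event#11 t=25s outcome=F: state=CLOSED

Answer: CCCCCCCCCCC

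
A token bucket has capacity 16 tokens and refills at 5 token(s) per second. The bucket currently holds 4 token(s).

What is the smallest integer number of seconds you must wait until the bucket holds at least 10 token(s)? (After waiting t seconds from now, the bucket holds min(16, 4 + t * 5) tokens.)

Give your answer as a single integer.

Answer: 2

Derivation:
Need 4 + t * 5 >= 10, so t >= 6/5.
Smallest integer t = ceil(6/5) = 2.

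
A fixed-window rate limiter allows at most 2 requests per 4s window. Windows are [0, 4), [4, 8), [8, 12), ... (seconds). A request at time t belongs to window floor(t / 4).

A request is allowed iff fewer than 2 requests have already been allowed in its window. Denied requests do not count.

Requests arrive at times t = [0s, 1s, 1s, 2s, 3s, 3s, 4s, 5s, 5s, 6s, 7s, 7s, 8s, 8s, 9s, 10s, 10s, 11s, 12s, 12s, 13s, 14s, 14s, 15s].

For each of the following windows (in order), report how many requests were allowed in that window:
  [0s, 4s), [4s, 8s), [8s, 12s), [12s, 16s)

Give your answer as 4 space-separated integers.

Processing requests:
  req#1 t=0s (window 0): ALLOW
  req#2 t=1s (window 0): ALLOW
  req#3 t=1s (window 0): DENY
  req#4 t=2s (window 0): DENY
  req#5 t=3s (window 0): DENY
  req#6 t=3s (window 0): DENY
  req#7 t=4s (window 1): ALLOW
  req#8 t=5s (window 1): ALLOW
  req#9 t=5s (window 1): DENY
  req#10 t=6s (window 1): DENY
  req#11 t=7s (window 1): DENY
  req#12 t=7s (window 1): DENY
  req#13 t=8s (window 2): ALLOW
  req#14 t=8s (window 2): ALLOW
  req#15 t=9s (window 2): DENY
  req#16 t=10s (window 2): DENY
  req#17 t=10s (window 2): DENY
  req#18 t=11s (window 2): DENY
  req#19 t=12s (window 3): ALLOW
  req#20 t=12s (window 3): ALLOW
  req#21 t=13s (window 3): DENY
  req#22 t=14s (window 3): DENY
  req#23 t=14s (window 3): DENY
  req#24 t=15s (window 3): DENY

Allowed counts by window: 2 2 2 2

Answer: 2 2 2 2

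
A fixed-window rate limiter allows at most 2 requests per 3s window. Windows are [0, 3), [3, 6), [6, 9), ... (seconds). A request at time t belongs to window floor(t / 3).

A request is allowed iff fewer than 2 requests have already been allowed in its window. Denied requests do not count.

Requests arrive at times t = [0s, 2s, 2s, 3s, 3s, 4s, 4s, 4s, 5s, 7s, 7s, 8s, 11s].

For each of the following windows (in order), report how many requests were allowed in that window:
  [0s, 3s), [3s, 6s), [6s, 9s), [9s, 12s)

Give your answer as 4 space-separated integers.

Answer: 2 2 2 1

Derivation:
Processing requests:
  req#1 t=0s (window 0): ALLOW
  req#2 t=2s (window 0): ALLOW
  req#3 t=2s (window 0): DENY
  req#4 t=3s (window 1): ALLOW
  req#5 t=3s (window 1): ALLOW
  req#6 t=4s (window 1): DENY
  req#7 t=4s (window 1): DENY
  req#8 t=4s (window 1): DENY
  req#9 t=5s (window 1): DENY
  req#10 t=7s (window 2): ALLOW
  req#11 t=7s (window 2): ALLOW
  req#12 t=8s (window 2): DENY
  req#13 t=11s (window 3): ALLOW

Allowed counts by window: 2 2 2 1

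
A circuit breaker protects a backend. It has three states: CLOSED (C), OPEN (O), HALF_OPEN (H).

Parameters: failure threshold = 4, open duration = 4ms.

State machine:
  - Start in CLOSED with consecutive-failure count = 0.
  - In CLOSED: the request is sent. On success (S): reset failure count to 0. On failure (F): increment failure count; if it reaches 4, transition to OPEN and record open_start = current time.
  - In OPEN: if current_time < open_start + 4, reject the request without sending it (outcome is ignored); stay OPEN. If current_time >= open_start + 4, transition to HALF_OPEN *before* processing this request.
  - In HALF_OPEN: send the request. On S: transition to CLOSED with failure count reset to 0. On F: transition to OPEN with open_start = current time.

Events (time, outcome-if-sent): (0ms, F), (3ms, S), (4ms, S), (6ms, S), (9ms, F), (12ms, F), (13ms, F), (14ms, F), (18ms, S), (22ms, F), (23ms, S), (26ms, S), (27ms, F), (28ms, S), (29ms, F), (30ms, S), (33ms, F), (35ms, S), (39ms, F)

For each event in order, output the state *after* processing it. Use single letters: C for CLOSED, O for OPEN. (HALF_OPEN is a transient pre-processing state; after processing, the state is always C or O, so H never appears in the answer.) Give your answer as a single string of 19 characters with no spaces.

State after each event:
  event#1 t=0ms outcome=F: state=CLOSED
  event#2 t=3ms outcome=S: state=CLOSED
  event#3 t=4ms outcome=S: state=CLOSED
  event#4 t=6ms outcome=S: state=CLOSED
  event#5 t=9ms outcome=F: state=CLOSED
  event#6 t=12ms outcome=F: state=CLOSED
  event#7 t=13ms outcome=F: state=CLOSED
  event#8 t=14ms outcome=F: state=OPEN
  event#9 t=18ms outcome=S: state=CLOSED
  event#10 t=22ms outcome=F: state=CLOSED
  event#11 t=23ms outcome=S: state=CLOSED
  event#12 t=26ms outcome=S: state=CLOSED
  event#13 t=27ms outcome=F: state=CLOSED
  event#14 t=28ms outcome=S: state=CLOSED
  event#15 t=29ms outcome=F: state=CLOSED
  event#16 t=30ms outcome=S: state=CLOSED
  event#17 t=33ms outcome=F: state=CLOSED
  event#18 t=35ms outcome=S: state=CLOSED
  event#19 t=39ms outcome=F: state=CLOSED

Answer: CCCCCCCOCCCCCCCCCCC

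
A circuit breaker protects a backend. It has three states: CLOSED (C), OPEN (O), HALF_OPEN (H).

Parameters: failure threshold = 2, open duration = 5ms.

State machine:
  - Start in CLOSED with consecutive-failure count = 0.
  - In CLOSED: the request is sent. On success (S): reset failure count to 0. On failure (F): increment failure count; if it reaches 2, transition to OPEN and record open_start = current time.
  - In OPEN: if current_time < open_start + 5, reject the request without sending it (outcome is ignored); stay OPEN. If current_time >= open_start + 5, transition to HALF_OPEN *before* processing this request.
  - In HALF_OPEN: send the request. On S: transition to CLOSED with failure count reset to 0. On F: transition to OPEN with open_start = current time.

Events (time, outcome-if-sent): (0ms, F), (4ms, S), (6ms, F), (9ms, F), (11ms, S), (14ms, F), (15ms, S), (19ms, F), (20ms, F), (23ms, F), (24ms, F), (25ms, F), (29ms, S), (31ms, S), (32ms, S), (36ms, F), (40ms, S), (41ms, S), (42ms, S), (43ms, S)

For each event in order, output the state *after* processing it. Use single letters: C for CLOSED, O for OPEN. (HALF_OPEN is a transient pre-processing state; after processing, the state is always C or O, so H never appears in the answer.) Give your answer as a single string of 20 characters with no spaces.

Answer: CCCOOOOOOOOOCCCCCCCC

Derivation:
State after each event:
  event#1 t=0ms outcome=F: state=CLOSED
  event#2 t=4ms outcome=S: state=CLOSED
  event#3 t=6ms outcome=F: state=CLOSED
  event#4 t=9ms outcome=F: state=OPEN
  event#5 t=11ms outcome=S: state=OPEN
  event#6 t=14ms outcome=F: state=OPEN
  event#7 t=15ms outcome=S: state=OPEN
  event#8 t=19ms outcome=F: state=OPEN
  event#9 t=20ms outcome=F: state=OPEN
  event#10 t=23ms outcome=F: state=OPEN
  event#11 t=24ms outcome=F: state=OPEN
  event#12 t=25ms outcome=F: state=OPEN
  event#13 t=29ms outcome=S: state=CLOSED
  event#14 t=31ms outcome=S: state=CLOSED
  event#15 t=32ms outcome=S: state=CLOSED
  event#16 t=36ms outcome=F: state=CLOSED
  event#17 t=40ms outcome=S: state=CLOSED
  event#18 t=41ms outcome=S: state=CLOSED
  event#19 t=42ms outcome=S: state=CLOSED
  event#20 t=43ms outcome=S: state=CLOSED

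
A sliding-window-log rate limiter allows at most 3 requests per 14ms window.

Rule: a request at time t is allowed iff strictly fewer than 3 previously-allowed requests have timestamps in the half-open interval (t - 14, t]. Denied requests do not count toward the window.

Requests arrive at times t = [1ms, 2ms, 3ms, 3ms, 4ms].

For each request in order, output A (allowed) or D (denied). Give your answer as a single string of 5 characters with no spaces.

Answer: AAADD

Derivation:
Tracking allowed requests in the window:
  req#1 t=1ms: ALLOW
  req#2 t=2ms: ALLOW
  req#3 t=3ms: ALLOW
  req#4 t=3ms: DENY
  req#5 t=4ms: DENY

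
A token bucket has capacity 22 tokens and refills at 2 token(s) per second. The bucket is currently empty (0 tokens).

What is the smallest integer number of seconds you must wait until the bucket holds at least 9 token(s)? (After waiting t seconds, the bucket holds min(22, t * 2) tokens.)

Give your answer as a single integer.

Need t * 2 >= 9, so t >= 9/2.
Smallest integer t = ceil(9/2) = 5.

Answer: 5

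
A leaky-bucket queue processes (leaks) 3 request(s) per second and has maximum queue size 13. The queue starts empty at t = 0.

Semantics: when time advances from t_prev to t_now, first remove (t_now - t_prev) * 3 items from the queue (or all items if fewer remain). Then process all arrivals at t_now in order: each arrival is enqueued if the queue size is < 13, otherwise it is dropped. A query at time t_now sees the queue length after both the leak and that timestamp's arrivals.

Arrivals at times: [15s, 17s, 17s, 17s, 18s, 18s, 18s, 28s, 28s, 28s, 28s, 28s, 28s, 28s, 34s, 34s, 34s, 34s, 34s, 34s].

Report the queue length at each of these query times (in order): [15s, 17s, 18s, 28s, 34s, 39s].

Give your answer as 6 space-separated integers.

Queue lengths at query times:
  query t=15s: backlog = 1
  query t=17s: backlog = 3
  query t=18s: backlog = 3
  query t=28s: backlog = 7
  query t=34s: backlog = 6
  query t=39s: backlog = 0

Answer: 1 3 3 7 6 0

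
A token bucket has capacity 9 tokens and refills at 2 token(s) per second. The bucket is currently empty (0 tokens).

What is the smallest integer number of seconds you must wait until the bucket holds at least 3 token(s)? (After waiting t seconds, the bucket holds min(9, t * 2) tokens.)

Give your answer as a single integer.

Need t * 2 >= 3, so t >= 3/2.
Smallest integer t = ceil(3/2) = 2.

Answer: 2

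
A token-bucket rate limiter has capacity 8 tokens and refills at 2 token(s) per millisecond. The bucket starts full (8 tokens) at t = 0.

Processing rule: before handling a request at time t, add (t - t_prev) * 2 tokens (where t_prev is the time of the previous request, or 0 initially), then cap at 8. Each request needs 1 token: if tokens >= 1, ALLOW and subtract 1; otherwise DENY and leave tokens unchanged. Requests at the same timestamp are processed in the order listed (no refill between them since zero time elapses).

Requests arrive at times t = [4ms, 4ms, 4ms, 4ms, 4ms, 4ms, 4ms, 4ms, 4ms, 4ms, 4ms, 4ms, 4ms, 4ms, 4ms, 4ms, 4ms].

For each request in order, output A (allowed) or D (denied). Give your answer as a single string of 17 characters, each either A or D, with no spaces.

Simulating step by step:
  req#1 t=4ms: ALLOW
  req#2 t=4ms: ALLOW
  req#3 t=4ms: ALLOW
  req#4 t=4ms: ALLOW
  req#5 t=4ms: ALLOW
  req#6 t=4ms: ALLOW
  req#7 t=4ms: ALLOW
  req#8 t=4ms: ALLOW
  req#9 t=4ms: DENY
  req#10 t=4ms: DENY
  req#11 t=4ms: DENY
  req#12 t=4ms: DENY
  req#13 t=4ms: DENY
  req#14 t=4ms: DENY
  req#15 t=4ms: DENY
  req#16 t=4ms: DENY
  req#17 t=4ms: DENY

Answer: AAAAAAAADDDDDDDDD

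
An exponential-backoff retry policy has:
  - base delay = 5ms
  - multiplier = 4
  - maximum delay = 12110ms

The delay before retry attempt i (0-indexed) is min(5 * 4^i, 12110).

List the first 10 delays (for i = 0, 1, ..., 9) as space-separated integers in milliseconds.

Answer: 5 20 80 320 1280 5120 12110 12110 12110 12110

Derivation:
Computing each delay:
  i=0: min(5*4^0, 12110) = 5
  i=1: min(5*4^1, 12110) = 20
  i=2: min(5*4^2, 12110) = 80
  i=3: min(5*4^3, 12110) = 320
  i=4: min(5*4^4, 12110) = 1280
  i=5: min(5*4^5, 12110) = 5120
  i=6: min(5*4^6, 12110) = 12110
  i=7: min(5*4^7, 12110) = 12110
  i=8: min(5*4^8, 12110) = 12110
  i=9: min(5*4^9, 12110) = 12110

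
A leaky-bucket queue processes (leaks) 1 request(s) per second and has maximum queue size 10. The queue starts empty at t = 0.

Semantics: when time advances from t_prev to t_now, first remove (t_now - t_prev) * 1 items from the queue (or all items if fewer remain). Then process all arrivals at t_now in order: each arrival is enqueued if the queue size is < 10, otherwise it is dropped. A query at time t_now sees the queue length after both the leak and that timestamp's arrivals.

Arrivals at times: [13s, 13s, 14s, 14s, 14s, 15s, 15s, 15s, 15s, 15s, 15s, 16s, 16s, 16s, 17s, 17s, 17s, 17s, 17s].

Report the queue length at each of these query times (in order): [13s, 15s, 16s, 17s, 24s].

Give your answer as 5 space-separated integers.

Answer: 2 9 10 10 3

Derivation:
Queue lengths at query times:
  query t=13s: backlog = 2
  query t=15s: backlog = 9
  query t=16s: backlog = 10
  query t=17s: backlog = 10
  query t=24s: backlog = 3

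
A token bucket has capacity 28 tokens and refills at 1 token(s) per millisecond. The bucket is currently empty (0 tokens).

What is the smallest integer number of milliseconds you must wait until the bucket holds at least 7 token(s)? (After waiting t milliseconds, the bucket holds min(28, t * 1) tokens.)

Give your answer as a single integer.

Need t * 1 >= 7, so t >= 7/1.
Smallest integer t = ceil(7/1) = 7.

Answer: 7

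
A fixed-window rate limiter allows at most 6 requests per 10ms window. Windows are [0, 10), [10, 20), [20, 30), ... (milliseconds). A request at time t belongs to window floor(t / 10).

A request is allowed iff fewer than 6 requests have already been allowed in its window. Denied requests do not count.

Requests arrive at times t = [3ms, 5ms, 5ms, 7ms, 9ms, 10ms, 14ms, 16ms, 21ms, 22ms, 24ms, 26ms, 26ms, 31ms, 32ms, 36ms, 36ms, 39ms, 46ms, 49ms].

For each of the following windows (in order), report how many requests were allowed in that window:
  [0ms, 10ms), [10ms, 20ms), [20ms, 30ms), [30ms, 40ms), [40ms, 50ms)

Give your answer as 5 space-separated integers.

Processing requests:
  req#1 t=3ms (window 0): ALLOW
  req#2 t=5ms (window 0): ALLOW
  req#3 t=5ms (window 0): ALLOW
  req#4 t=7ms (window 0): ALLOW
  req#5 t=9ms (window 0): ALLOW
  req#6 t=10ms (window 1): ALLOW
  req#7 t=14ms (window 1): ALLOW
  req#8 t=16ms (window 1): ALLOW
  req#9 t=21ms (window 2): ALLOW
  req#10 t=22ms (window 2): ALLOW
  req#11 t=24ms (window 2): ALLOW
  req#12 t=26ms (window 2): ALLOW
  req#13 t=26ms (window 2): ALLOW
  req#14 t=31ms (window 3): ALLOW
  req#15 t=32ms (window 3): ALLOW
  req#16 t=36ms (window 3): ALLOW
  req#17 t=36ms (window 3): ALLOW
  req#18 t=39ms (window 3): ALLOW
  req#19 t=46ms (window 4): ALLOW
  req#20 t=49ms (window 4): ALLOW

Allowed counts by window: 5 3 5 5 2

Answer: 5 3 5 5 2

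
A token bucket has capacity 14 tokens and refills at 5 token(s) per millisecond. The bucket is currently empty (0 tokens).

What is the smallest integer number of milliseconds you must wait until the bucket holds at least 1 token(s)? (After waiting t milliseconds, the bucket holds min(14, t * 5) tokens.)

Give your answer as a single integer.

Answer: 1

Derivation:
Need t * 5 >= 1, so t >= 1/5.
Smallest integer t = ceil(1/5) = 1.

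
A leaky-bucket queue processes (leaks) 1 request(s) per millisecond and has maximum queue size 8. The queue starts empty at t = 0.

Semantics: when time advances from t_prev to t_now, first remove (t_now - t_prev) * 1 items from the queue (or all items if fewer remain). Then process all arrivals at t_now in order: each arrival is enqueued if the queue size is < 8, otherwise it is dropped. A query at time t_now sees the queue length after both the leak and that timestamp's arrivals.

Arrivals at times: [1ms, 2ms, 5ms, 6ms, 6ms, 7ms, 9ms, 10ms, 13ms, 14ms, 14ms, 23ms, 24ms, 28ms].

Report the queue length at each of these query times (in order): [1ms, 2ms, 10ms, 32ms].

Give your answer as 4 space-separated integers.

Queue lengths at query times:
  query t=1ms: backlog = 1
  query t=2ms: backlog = 1
  query t=10ms: backlog = 1
  query t=32ms: backlog = 0

Answer: 1 1 1 0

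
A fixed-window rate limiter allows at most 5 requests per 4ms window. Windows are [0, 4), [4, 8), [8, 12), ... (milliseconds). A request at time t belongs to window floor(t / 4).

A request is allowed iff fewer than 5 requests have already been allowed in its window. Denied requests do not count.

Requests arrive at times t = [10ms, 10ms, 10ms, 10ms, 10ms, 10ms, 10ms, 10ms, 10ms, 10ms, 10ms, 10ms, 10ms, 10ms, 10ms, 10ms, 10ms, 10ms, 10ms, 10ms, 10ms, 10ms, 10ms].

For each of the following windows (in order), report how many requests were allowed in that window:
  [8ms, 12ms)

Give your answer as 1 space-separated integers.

Processing requests:
  req#1 t=10ms (window 2): ALLOW
  req#2 t=10ms (window 2): ALLOW
  req#3 t=10ms (window 2): ALLOW
  req#4 t=10ms (window 2): ALLOW
  req#5 t=10ms (window 2): ALLOW
  req#6 t=10ms (window 2): DENY
  req#7 t=10ms (window 2): DENY
  req#8 t=10ms (window 2): DENY
  req#9 t=10ms (window 2): DENY
  req#10 t=10ms (window 2): DENY
  req#11 t=10ms (window 2): DENY
  req#12 t=10ms (window 2): DENY
  req#13 t=10ms (window 2): DENY
  req#14 t=10ms (window 2): DENY
  req#15 t=10ms (window 2): DENY
  req#16 t=10ms (window 2): DENY
  req#17 t=10ms (window 2): DENY
  req#18 t=10ms (window 2): DENY
  req#19 t=10ms (window 2): DENY
  req#20 t=10ms (window 2): DENY
  req#21 t=10ms (window 2): DENY
  req#22 t=10ms (window 2): DENY
  req#23 t=10ms (window 2): DENY

Allowed counts by window: 5

Answer: 5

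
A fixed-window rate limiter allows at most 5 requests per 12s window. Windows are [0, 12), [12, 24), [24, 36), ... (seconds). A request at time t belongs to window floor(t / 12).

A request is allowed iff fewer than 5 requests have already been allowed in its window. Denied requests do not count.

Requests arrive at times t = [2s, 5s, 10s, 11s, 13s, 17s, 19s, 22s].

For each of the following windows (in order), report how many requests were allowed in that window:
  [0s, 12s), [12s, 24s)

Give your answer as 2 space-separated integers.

Processing requests:
  req#1 t=2s (window 0): ALLOW
  req#2 t=5s (window 0): ALLOW
  req#3 t=10s (window 0): ALLOW
  req#4 t=11s (window 0): ALLOW
  req#5 t=13s (window 1): ALLOW
  req#6 t=17s (window 1): ALLOW
  req#7 t=19s (window 1): ALLOW
  req#8 t=22s (window 1): ALLOW

Allowed counts by window: 4 4

Answer: 4 4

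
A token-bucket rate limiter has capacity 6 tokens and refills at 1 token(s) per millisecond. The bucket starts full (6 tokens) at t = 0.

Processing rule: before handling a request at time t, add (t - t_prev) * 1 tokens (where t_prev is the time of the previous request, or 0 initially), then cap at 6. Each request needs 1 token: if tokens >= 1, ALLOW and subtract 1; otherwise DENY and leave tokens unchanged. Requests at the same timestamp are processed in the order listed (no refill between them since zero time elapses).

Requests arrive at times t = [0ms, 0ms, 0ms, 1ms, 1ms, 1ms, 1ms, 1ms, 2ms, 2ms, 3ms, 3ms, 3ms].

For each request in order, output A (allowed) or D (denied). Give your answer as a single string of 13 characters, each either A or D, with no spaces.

Simulating step by step:
  req#1 t=0ms: ALLOW
  req#2 t=0ms: ALLOW
  req#3 t=0ms: ALLOW
  req#4 t=1ms: ALLOW
  req#5 t=1ms: ALLOW
  req#6 t=1ms: ALLOW
  req#7 t=1ms: ALLOW
  req#8 t=1ms: DENY
  req#9 t=2ms: ALLOW
  req#10 t=2ms: DENY
  req#11 t=3ms: ALLOW
  req#12 t=3ms: DENY
  req#13 t=3ms: DENY

Answer: AAAAAAADADADD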